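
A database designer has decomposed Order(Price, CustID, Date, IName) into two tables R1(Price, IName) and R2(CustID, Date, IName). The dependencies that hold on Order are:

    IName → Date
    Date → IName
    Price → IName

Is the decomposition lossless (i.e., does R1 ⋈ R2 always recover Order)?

No

Common attributes: R1 ∩ R2 = {IName}.
Closure of {IName}: IName → Date applies, adding Date. So (IName)⁺ = {Date, IName}.
The closure contains neither all of R1 = {Price, IName} nor all of R2 = {CustID, Date, IName}, so the common attributes are not a superkey of either fragment. The join is lossy.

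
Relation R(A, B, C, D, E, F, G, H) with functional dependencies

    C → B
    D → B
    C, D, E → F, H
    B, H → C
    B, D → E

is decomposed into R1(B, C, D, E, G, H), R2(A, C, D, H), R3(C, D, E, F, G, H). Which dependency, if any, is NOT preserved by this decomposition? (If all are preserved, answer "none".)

none

C → B lies within R1.
D → B lies within R1.
C, D, E → F, H lies within R3.
B, H → C lies within R1.
B, D → E lies within R1.
Every dependency is enforceable on the fragments, so the decomposition is dependency-preserving.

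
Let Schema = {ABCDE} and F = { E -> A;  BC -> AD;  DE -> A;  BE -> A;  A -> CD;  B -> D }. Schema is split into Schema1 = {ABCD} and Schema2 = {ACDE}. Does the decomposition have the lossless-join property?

Common attributes: Schema1 ∩ Schema2 = {ACD}.
No dependency enlarges {ACD}, so (ACD)⁺ = {ACD}.
The closure contains neither all of Schema1 = {ABCD} nor all of Schema2 = {ACDE}, so the common attributes are not a superkey of either fragment. The join is lossy.

No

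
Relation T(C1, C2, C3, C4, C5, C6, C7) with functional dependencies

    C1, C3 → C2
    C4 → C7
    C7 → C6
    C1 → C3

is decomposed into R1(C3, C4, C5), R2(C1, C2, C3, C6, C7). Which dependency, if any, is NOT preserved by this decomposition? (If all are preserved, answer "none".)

Check C4 → C7: no single fragment contains all of {C4, C7}, and the restricted closure of {C4} across the fragments never reaches {C7}.
C1, C3 → C2 is preserved.
C7 → C6 is preserved.
C1 → C3 is preserved.

C4 → C7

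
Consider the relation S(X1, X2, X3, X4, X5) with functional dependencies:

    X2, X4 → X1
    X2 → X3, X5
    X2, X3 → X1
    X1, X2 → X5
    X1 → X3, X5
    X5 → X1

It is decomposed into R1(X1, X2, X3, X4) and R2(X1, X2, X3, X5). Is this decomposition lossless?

Common attributes: R1 ∩ R2 = {X1, X2, X3}.
Closure of {X1, X2, X3}: X2 → X3, X5 applies, adding X5. So (X1, X2, X3)⁺ = {X1, X2, X3, X5}.
This closure contains every attribute of R2, so R1 ∩ R2 → R2. The join is lossless.

Yes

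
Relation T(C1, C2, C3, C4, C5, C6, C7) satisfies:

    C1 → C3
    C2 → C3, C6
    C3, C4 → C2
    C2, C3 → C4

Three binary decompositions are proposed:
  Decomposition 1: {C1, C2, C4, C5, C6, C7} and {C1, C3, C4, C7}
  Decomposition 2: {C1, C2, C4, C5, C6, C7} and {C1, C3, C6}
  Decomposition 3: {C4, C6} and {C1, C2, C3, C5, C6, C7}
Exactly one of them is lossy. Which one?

Decomposition 3

Decomposition 1: common = {C1, C4, C7}, closure = {C1, C2, C3, C4, C6, C7} → lossless.
Decomposition 2: common = {C1, C6}, closure = {C1, C3, C6} → lossless.
Decomposition 3: common = {C6}, closure = {C6} → lossy.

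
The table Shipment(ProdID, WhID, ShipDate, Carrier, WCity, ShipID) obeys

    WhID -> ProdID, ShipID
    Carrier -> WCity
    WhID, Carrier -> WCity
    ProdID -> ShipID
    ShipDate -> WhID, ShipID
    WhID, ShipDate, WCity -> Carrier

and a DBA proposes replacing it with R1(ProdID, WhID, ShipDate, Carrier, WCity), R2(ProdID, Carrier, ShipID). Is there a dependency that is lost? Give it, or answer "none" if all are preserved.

WhID → ProdID, ShipID: restricted closure across fragments reaches ProdID, ShipID.
Carrier → WCity lies within R1.
WhID, Carrier → WCity lies within R1.
ProdID → ShipID lies within R2.
ShipDate → WhID, ShipID: restricted closure across fragments reaches WhID, ShipID.
WhID, ShipDate, WCity → Carrier lies within R1.
Every dependency is enforceable on the fragments, so the decomposition is dependency-preserving.

none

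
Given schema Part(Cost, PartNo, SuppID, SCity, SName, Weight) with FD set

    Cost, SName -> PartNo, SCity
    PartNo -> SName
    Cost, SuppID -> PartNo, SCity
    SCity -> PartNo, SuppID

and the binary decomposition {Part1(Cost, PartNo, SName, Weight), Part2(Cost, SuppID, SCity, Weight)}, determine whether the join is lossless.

Common attributes: Part1 ∩ Part2 = {Cost, Weight}.
No dependency enlarges {Cost, Weight}, so (Cost, Weight)⁺ = {Cost, Weight}.
The closure contains neither all of Part1 = {Cost, PartNo, SName, Weight} nor all of Part2 = {Cost, SuppID, SCity, Weight}, so the common attributes are not a superkey of either fragment. The join is lossy.

No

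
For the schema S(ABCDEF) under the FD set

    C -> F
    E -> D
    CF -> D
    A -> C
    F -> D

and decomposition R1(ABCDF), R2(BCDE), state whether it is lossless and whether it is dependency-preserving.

lossy but dependency-preserving

Lossless test: (BCD)⁺ = {BCDF}, which is a superkey of neither fragment — lossy.
Dependency preservation: every FD's attributes lie within a single fragment, so each can be enforced locally — preserved.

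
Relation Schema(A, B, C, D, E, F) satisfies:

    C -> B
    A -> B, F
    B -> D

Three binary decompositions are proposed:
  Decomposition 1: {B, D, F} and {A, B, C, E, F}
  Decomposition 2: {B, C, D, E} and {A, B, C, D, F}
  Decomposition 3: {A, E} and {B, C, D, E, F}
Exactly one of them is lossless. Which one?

Decomposition 1

Decomposition 1: common = {B, F}, closure = {B, D, F} → lossless.
Decomposition 2: common = {B, C, D}, closure = {B, C, D} → lossy.
Decomposition 3: common = {E}, closure = {E} → lossy.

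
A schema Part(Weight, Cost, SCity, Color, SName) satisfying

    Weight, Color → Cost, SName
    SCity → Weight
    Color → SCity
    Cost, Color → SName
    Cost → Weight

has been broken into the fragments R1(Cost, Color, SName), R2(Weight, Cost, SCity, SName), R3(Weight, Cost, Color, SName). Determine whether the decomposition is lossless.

Chase test. Columns are Weight, Cost, SCity, Color, SName; row i has aⱼ where attribute j ∈ Ri, else bᵢⱼ.
Initial tableau (one row per fragment):
  row 1: b11 a2 b13 a4 a5
  row 2: a1 a2 a3 b24 a5
  row 3: a1 a2 b33 a4 a5
Rows 1 and 3 agree on Color; apply Color→SCity and equate their SCity entries.
Rows 1 and 2 agree on Cost; apply Cost→Weight and equate their Weight entries.
No row becomes fully distinguished — the join is lossy.

No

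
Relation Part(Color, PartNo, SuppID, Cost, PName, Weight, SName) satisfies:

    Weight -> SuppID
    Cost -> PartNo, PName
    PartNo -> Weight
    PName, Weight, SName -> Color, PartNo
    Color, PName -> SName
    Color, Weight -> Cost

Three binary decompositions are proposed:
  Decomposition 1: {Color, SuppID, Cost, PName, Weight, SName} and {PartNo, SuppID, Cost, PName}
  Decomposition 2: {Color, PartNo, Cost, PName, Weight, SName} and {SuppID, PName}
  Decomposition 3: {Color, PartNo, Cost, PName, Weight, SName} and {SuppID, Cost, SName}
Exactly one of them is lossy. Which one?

Decomposition 1: common = {SuppID, Cost, PName}, closure = {PartNo, SuppID, Cost, PName, Weight} → lossless.
Decomposition 2: common = {PName}, closure = {PName} → lossy.
Decomposition 3: common = {Cost, SName}, closure = {Color, PartNo, SuppID, Cost, PName, Weight, SName} → lossless.

Decomposition 2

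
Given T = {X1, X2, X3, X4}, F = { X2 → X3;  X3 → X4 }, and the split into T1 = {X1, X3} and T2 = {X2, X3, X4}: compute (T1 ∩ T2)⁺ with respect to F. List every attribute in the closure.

T1 ∩ T2 = {X3}.
X3 → X4 applies, adding X4
Closure: {X3, X4}.

X3, X4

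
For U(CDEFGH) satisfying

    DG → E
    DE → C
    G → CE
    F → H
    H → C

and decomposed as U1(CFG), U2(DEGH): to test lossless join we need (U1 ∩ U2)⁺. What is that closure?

CEG

U1 ∩ U2 = {G}.
G → CE applies, adding CE
Closure: {CEG}.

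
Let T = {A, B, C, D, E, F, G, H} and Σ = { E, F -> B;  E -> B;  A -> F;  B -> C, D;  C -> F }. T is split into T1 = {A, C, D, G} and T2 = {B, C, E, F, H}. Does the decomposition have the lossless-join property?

No

Common attributes: T1 ∩ T2 = {C}.
Closure of {C}: C → F applies, adding F. So (C)⁺ = {C, F}.
The closure contains neither all of T1 = {A, C, D, G} nor all of T2 = {B, C, E, F, H}, so the common attributes are not a superkey of either fragment. The join is lossy.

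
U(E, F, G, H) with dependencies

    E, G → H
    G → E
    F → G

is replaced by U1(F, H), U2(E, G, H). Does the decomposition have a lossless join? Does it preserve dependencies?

Lossless test: (H)⁺ = {H}, which is a superkey of neither fragment — lossy.
Dependency preservation: the restricted closure of {F} across the fragments never reaches {G}, so F → G cannot be enforced without a join — not preserved.

lossy and not dependency-preserving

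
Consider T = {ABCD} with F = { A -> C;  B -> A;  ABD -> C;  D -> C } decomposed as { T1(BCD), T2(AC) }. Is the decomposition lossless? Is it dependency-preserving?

Lossless test: (C)⁺ = {C}, which is a superkey of neither fragment — lossy.
Dependency preservation: the restricted closure of {B} across the fragments never reaches {A}, so B → A cannot be enforced without a join — not preserved.

lossy and not dependency-preserving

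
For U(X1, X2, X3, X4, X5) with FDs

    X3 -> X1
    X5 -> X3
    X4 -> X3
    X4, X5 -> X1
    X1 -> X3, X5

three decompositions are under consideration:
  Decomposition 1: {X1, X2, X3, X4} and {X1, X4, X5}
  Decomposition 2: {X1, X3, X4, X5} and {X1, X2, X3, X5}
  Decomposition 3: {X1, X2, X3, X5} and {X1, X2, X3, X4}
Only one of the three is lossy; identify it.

Decomposition 1: common = {X1, X4}, closure = {X1, X3, X4, X5} → lossless.
Decomposition 2: common = {X1, X3, X5}, closure = {X1, X3, X5} → lossy.
Decomposition 3: common = {X1, X2, X3}, closure = {X1, X2, X3, X5} → lossless.

Decomposition 2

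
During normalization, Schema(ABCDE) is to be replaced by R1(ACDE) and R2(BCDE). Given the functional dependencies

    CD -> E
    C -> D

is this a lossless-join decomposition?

No

Common attributes: R1 ∩ R2 = {CDE}.
No dependency enlarges {CDE}, so (CDE)⁺ = {CDE}.
The closure contains neither all of R1 = {ACDE} nor all of R2 = {BCDE}, so the common attributes are not a superkey of either fragment. The join is lossy.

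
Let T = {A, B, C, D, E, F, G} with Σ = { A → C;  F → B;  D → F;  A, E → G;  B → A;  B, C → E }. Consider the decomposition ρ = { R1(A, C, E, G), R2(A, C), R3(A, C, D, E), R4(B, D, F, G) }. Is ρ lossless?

Chase test. Columns are A, B, C, D, E, F, G; row i has aⱼ where attribute j ∈ Ri, else bᵢⱼ.
Initial tableau (one row per fragment):
  row 1: a1 b12 a3 b14 a5 b16 a7
  row 2: a1 b22 a3 b24 b25 b26 b27
  row 3: a1 b32 a3 a4 a5 b36 b37
  row 4: b41 a2 b43 a4 b45 a6 a7
Rows 3 and 4 agree on D; apply D→F and equate their F entries.
Rows 1 and 3 agree on A, E; apply A, E→G and equate their G entries.
Rows 3 and 4 agree on F; apply F→B and equate their B entries.
Rows 3 and 4 agree on B; apply B→A and equate their A entries.
Rows 1 and 4 agree on A; apply A→C and equate their C entries.
Rows 3 and 4 agree on B, C; apply B, C→E and equate their E entries.
Row 3 is now all distinguished symbols — the join is lossless.

Yes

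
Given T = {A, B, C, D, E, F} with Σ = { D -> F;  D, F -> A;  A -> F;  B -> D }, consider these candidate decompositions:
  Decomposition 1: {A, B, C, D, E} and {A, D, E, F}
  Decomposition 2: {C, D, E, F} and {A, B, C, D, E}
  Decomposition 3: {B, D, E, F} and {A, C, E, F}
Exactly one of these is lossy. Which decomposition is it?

Decomposition 3

Decomposition 1: common = {A, D, E}, closure = {A, D, E, F} → lossless.
Decomposition 2: common = {C, D, E}, closure = {A, C, D, E, F} → lossless.
Decomposition 3: common = {E, F}, closure = {E, F} → lossy.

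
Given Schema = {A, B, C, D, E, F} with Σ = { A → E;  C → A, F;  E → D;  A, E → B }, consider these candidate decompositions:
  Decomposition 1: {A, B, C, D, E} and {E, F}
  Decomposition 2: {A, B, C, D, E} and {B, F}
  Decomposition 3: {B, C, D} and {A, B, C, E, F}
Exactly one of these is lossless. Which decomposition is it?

Decomposition 1: common = {E}, closure = {D, E} → lossy.
Decomposition 2: common = {B}, closure = {B} → lossy.
Decomposition 3: common = {B, C}, closure = {A, B, C, D, E, F} → lossless.

Decomposition 3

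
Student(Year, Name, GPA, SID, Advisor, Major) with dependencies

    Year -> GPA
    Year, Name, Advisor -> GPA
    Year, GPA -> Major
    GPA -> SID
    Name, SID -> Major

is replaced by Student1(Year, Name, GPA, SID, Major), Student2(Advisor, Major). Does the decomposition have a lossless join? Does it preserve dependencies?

Lossless test: (Major)⁺ = {Major}, which is a superkey of neither fragment — lossy.
Dependency preservation: Year, Name, Advisor → GPA is not contained in any single fragment, but the restricted closure of its left-hand side across the fragments still reaches the right-hand side; the remaining FDs each lie inside some fragment. All dependencies are preserved.

lossy but dependency-preserving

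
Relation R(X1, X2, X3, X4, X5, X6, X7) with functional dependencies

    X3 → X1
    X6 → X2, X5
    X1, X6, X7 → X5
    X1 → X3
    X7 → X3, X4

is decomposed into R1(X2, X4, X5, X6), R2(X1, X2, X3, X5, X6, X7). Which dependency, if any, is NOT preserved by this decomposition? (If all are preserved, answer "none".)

X7 → X3, X4

Check X7 → X3, X4: no single fragment contains all of {X3, X4, X7}, and the restricted closure of {X7} across the fragments never reaches {X3, X4}.
X3 → X1 is preserved.
X6 → X2, X5 is preserved.
X1, X6, X7 → X5 is preserved.
X1 → X3 is preserved.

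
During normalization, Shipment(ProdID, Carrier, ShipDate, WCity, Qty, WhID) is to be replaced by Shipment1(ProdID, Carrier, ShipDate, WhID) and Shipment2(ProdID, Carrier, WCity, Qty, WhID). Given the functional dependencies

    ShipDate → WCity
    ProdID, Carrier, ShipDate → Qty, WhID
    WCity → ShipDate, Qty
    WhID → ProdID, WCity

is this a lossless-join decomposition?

Common attributes: Shipment1 ∩ Shipment2 = {ProdID, Carrier, WhID}.
Closure of {ProdID, Carrier, WhID}: WhID → ProdID, WCity applies, adding WCity; WCity → ShipDate, Qty applies, adding ShipDate, Qty. So (ProdID, Carrier, WhID)⁺ = {ProdID, Carrier, ShipDate, WCity, Qty, WhID}.
This closure contains every attribute of Shipment1, so Shipment1 ∩ Shipment2 → Shipment1. The join is lossless.

Yes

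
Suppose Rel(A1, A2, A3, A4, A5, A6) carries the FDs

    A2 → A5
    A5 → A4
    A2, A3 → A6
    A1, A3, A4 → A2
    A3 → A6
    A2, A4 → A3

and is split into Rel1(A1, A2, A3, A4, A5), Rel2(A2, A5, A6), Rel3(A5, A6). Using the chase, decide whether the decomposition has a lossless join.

Chase test. Columns are A1, A2, A3, A4, A5, A6; row i has aⱼ where attribute j ∈ Reli, else bᵢⱼ.
Initial tableau (one row per fragment):
  row 1: a1 a2 a3 a4 a5 b16
  row 2: b21 a2 b23 b24 a5 a6
  row 3: b31 b32 b33 b34 a5 a6
Rows 1 and 2 agree on A5; apply A5→A4 and equate their A4 entries.
Rows 1 and 3 agree on A5; apply A5→A4 and equate their A4 entries.
Rows 1 and 2 agree on A2, A4; apply A2, A4→A3 and equate their A3 entries.
Rows 1 and 2 agree on A2, A3; apply A2, A3→A6 and equate their A6 entries.
Row 1 is now all distinguished symbols — the join is lossless.

Yes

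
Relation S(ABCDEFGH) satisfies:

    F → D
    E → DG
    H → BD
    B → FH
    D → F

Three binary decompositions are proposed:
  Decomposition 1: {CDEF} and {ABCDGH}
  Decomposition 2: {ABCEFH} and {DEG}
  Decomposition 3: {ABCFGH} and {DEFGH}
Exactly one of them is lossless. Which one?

Decomposition 2

Decomposition 1: common = {CD}, closure = {CDF} → lossy.
Decomposition 2: common = {E}, closure = {DEFG} → lossless.
Decomposition 3: common = {FGH}, closure = {BDFGH} → lossy.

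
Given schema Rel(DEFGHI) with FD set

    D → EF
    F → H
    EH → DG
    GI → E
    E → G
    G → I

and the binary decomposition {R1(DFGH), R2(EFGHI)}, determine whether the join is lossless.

Common attributes: R1 ∩ R2 = {FGH}.
Closure of {FGH}: G → I applies, adding I; GI → E applies, adding E; EH → DG applies, adding D. So (FGH)⁺ = {DEFGHI}.
This closure contains every attribute of R1, so R1 ∩ R2 → R1. The join is lossless.

Yes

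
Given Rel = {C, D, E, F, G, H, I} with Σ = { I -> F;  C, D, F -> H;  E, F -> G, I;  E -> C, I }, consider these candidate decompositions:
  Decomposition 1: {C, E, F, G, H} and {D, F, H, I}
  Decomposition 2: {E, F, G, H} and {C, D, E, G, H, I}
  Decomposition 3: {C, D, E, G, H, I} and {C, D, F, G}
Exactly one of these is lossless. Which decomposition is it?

Decomposition 2

Decomposition 1: common = {F, H}, closure = {F, H} → lossy.
Decomposition 2: common = {E, G, H}, closure = {C, E, F, G, H, I} → lossless.
Decomposition 3: common = {C, D, G}, closure = {C, D, G} → lossy.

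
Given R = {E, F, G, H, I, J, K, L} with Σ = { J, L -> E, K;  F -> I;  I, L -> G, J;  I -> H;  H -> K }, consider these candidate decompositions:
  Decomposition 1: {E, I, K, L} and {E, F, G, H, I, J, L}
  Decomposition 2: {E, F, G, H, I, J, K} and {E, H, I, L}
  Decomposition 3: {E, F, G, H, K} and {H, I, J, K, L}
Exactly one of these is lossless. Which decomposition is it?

Decomposition 1: common = {E, I, L}, closure = {E, G, H, I, J, K, L} → lossless.
Decomposition 2: common = {E, H, I}, closure = {E, H, I, K} → lossy.
Decomposition 3: common = {H, K}, closure = {H, K} → lossy.

Decomposition 1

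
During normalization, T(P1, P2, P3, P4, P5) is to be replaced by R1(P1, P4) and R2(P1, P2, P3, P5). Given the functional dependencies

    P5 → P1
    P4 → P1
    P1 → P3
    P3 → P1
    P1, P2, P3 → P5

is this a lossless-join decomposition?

Common attributes: R1 ∩ R2 = {P1}.
Closure of {P1}: P1 → P3 applies, adding P3. So (P1)⁺ = {P1, P3}.
The closure contains neither all of R1 = {P1, P4} nor all of R2 = {P1, P2, P3, P5}, so the common attributes are not a superkey of either fragment. The join is lossy.

No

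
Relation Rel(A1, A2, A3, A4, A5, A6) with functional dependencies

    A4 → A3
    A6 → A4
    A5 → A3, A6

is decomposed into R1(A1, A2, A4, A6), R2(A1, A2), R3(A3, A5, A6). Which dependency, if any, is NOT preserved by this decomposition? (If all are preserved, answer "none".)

A4 → A3

Check A4 → A3: no single fragment contains all of {A3, A4}, and the restricted closure of {A4} across the fragments never reaches {A3}.
A6 → A4 is preserved.
A5 → A3, A6 is preserved.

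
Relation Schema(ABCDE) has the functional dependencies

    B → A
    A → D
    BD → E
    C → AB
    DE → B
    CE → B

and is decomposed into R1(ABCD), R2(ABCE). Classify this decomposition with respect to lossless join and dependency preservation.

lossless but not dependency-preserving

Lossless test: (ABC)⁺ = {ABCDE}, which contains all of one fragment — lossless.
Dependency preservation: the restricted closure of {DE} across the fragments never reaches {B}, so DE → B cannot be enforced without a join — not preserved.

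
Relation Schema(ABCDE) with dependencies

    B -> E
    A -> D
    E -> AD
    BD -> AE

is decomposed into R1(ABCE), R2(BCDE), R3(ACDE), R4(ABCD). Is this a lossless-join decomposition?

Chase test. Columns are ABCDE; row i has aⱼ where attribute j ∈ Ri, else bᵢⱼ.
Initial tableau (one row per fragment):
  row 1: a1 a2 a3 b14 a5
  row 2: b21 a2 a3 a4 a5
  row 3: a1 b32 a3 a4 a5
  row 4: a1 a2 a3 a4 b45
Rows 1 and 4 agree on B; apply B→E and equate their E entries.
Rows 1 and 3 agree on A; apply A→D and equate their D entries.
Rows 1 and 2 agree on E; apply E→AD and equate their AD entries.
Row 1 is now all distinguished symbols — the join is lossless.

Yes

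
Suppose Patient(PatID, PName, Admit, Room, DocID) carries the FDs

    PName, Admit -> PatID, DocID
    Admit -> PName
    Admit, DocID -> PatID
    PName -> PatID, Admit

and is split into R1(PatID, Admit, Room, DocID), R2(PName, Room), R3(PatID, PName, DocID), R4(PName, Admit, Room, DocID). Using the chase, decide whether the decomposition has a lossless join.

Chase test. Columns are PatID, PName, Admit, Room, DocID; row i has aⱼ where attribute j ∈ Ri, else bᵢⱼ.
Initial tableau (one row per fragment):
  row 1: a1 b12 a3 a4 a5
  row 2: b21 a2 b23 a4 b25
  row 3: a1 a2 b33 b34 a5
  row 4: b41 a2 a3 a4 a5
Rows 1 and 4 agree on Admit; apply Admit→PName and equate their PName entries.
Rows 1 and 4 agree on Admit, DocID; apply Admit, DocID→PatID and equate their PatID entries.
Rows 1 and 2 agree on PName; apply PName→PatID, Admit and equate their PatID, Admit entries.
Rows 1 and 3 agree on PName; apply PName→PatID, Admit and equate their PatID, Admit entries.
Rows 1 and 2 agree on PName, Admit; apply PName, Admit→PatID, DocID and equate their PatID, DocID entries.
Row 1 is now all distinguished symbols — the join is lossless.

Yes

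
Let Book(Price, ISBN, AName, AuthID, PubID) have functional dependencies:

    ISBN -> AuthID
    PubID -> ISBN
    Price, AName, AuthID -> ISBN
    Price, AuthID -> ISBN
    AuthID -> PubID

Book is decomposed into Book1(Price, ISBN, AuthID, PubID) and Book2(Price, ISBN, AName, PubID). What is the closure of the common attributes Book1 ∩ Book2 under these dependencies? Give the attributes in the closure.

Price, ISBN, AuthID, PubID

Book1 ∩ Book2 = {Price, ISBN, PubID}.
ISBN → AuthID applies, adding AuthID
Closure: {Price, ISBN, AuthID, PubID}.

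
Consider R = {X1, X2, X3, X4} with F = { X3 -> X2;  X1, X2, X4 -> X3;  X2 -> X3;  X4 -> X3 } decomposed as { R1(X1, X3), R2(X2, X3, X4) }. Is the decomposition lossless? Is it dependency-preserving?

lossy but dependency-preserving

Lossless test: (X3)⁺ = {X2, X3}, which is a superkey of neither fragment — lossy.
Dependency preservation: X1, X2, X4 → X3 is not contained in any single fragment, but the restricted closure of its left-hand side across the fragments still reaches the right-hand side; the remaining FDs each lie inside some fragment. All dependencies are preserved.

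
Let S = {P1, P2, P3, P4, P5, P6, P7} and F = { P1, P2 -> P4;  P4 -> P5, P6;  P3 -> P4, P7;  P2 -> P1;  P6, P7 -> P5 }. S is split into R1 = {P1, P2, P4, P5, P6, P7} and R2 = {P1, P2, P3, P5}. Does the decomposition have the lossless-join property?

Common attributes: R1 ∩ R2 = {P1, P2, P5}.
Closure of {P1, P2, P5}: P1, P2 → P4 applies, adding P4; P4 → P5, P6 applies, adding P6. So (P1, P2, P5)⁺ = {P1, P2, P4, P5, P6}.
The closure contains neither all of R1 = {P1, P2, P4, P5, P6, P7} nor all of R2 = {P1, P2, P3, P5}, so the common attributes are not a superkey of either fragment. The join is lossy.

No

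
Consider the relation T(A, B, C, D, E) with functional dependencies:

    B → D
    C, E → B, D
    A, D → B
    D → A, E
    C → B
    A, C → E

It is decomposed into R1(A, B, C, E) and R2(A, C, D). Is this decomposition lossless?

Yes

Common attributes: R1 ∩ R2 = {A, C}.
Closure of {A, C}: C → B applies, adding B; A, C → E applies, adding E; B → D applies, adding D. So (A, C)⁺ = {A, B, C, D, E}.
This closure contains every attribute of R1, so R1 ∩ R2 → R1. The join is lossless.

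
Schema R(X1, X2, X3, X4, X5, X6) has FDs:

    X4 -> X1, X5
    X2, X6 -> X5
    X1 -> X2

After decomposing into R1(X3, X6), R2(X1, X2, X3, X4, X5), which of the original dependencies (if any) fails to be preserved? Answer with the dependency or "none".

Check X2, X6 → X5: no single fragment contains all of {X2, X5, X6}, and the restricted closure of {X2, X6} across the fragments never reaches {X5}.
X4 → X1, X5 is preserved.
X1 → X2 is preserved.

X2, X6 -> X5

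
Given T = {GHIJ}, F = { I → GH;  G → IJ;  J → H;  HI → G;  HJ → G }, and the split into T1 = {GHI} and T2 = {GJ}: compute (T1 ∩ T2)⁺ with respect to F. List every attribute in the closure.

T1 ∩ T2 = {G}.
G → IJ applies, adding IJ
J → H applies, adding H
Closure: {GHIJ}.

GHIJ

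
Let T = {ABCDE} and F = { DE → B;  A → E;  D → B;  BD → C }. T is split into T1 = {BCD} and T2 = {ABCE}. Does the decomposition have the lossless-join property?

No

Common attributes: T1 ∩ T2 = {BC}.
No dependency enlarges {BC}, so (BC)⁺ = {BC}.
The closure contains neither all of T1 = {BCD} nor all of T2 = {ABCE}, so the common attributes are not a superkey of either fragment. The join is lossy.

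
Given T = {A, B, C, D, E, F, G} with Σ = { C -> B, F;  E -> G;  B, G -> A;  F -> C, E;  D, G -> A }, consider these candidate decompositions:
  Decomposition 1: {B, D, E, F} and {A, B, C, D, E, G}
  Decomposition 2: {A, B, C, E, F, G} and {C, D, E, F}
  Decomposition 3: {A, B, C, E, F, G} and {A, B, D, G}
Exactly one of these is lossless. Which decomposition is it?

Decomposition 2

Decomposition 1: common = {B, D, E}, closure = {A, B, D, E, G} → lossy.
Decomposition 2: common = {C, E, F}, closure = {A, B, C, E, F, G} → lossless.
Decomposition 3: common = {A, B, G}, closure = {A, B, G} → lossy.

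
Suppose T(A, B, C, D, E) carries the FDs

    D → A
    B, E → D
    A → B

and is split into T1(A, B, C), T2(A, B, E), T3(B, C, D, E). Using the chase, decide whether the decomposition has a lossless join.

Chase test. Columns are A, B, C, D, E; row i has aⱼ where attribute j ∈ Ti, else bᵢⱼ.
Initial tableau (one row per fragment):
  row 1: a1 a2 a3 b14 b15
  row 2: a1 a2 b23 b24 a5
  row 3: b31 a2 a3 a4 a5
Rows 2 and 3 agree on B, E; apply B, E→D and equate their D entries.
Rows 2 and 3 agree on D; apply D→A and equate their A entries.
Row 3 is now all distinguished symbols — the join is lossless.

Yes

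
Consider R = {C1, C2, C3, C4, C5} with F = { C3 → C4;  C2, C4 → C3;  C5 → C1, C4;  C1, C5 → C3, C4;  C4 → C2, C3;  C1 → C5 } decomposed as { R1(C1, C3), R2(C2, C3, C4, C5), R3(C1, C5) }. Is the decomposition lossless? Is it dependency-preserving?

Lossless test (chase): Rows 1 and 2 agree on C3; apply C3→C4 and equate their C4 entries. Rows 2 and 3 agree on C5; apply C5→C1, C4 and equate their C1, C4 entries. Rows 2 and 3 agree on C1, C5; apply C1, C5→C3, C4 and equate their C3, C4 entries. Rows 1 and 2 agree on C4; apply C4→C2, C3 and equate their C2, C3 entries. Rows 1 and 3 agree on C4; apply C4→C2, C3 and equate their C2, C3 entries. Rows 1 and 2 agree on C1; apply C1→C5 and equate their C5 entries. Row 1 is now all distinguished symbols — the join is lossless.
Dependency preservation: C5 → C1, C4; C1, C5 → C3, C4 are not contained in any single fragment, but the restricted closure of each left-hand side across the fragments still reaches the right-hand side; the remaining FDs each lie inside some fragment. All dependencies are preserved.

lossless and dependency-preserving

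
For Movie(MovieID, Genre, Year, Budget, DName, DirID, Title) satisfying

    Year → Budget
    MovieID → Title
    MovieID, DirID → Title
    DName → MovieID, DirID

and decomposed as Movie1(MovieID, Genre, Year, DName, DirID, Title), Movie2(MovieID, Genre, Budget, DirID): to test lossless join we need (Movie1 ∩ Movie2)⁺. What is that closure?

MovieID, Genre, DirID, Title

Movie1 ∩ Movie2 = {MovieID, Genre, DirID}.
MovieID → Title applies, adding Title
Closure: {MovieID, Genre, DirID, Title}.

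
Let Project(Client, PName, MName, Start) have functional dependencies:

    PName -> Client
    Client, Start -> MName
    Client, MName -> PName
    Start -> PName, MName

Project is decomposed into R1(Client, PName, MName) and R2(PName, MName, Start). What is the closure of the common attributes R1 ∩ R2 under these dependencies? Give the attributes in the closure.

Client, PName, MName

R1 ∩ R2 = {PName, MName}.
PName → Client applies, adding Client
Closure: {Client, PName, MName}.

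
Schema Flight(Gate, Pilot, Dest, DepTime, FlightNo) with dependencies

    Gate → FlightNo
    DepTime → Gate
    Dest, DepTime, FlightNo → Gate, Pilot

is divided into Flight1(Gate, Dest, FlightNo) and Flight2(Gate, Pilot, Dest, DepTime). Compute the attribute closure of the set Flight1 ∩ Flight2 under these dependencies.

Flight1 ∩ Flight2 = {Gate, Dest}.
Gate → FlightNo applies, adding FlightNo
Closure: {Gate, Dest, FlightNo}.

Gate, Dest, FlightNo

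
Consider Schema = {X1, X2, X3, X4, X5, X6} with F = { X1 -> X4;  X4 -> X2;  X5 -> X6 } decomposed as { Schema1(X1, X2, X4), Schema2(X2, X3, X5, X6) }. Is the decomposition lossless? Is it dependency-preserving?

lossy but dependency-preserving

Lossless test: (X2)⁺ = {X2}, which is a superkey of neither fragment — lossy.
Dependency preservation: every FD's attributes lie within a single fragment, so each can be enforced locally — preserved.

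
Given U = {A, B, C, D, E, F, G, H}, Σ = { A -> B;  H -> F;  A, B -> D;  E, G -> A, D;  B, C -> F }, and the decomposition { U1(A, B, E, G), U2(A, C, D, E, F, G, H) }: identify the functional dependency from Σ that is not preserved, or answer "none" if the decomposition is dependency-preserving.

B, C -> F

Check B, C → F: no single fragment contains all of {B, C, F}, and the restricted closure of {B, C} across the fragments never reaches {F}.
A → B is preserved.
H → F is preserved.
A, B → D is preserved.
E, G → A, D is preserved.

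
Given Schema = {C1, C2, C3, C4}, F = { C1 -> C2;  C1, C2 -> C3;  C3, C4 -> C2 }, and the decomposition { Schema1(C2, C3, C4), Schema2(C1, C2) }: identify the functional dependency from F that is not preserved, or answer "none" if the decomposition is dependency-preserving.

Check C1, C2 → C3: no single fragment contains all of {C1, C2, C3}, and the restricted closure of {C1, C2} across the fragments never reaches {C3}.
C1 → C2 is preserved.
C3, C4 → C2 is preserved.

C1, C2 -> C3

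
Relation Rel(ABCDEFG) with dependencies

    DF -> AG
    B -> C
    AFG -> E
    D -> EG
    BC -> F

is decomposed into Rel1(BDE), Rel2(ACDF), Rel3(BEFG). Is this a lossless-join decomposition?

No

Chase test. Columns are ABCDEFG; row i has aⱼ where attribute j ∈ Reli, else bᵢⱼ.
Initial tableau (one row per fragment):
  row 1: b11 a2 b13 a4 a5 b16 b17
  row 2: a1 b22 a3 a4 b25 a6 b27
  row 3: b31 a2 b33 b34 a5 a6 a7
Rows 1 and 3 agree on B; apply B→C and equate their C entries.
Rows 1 and 2 agree on D; apply D→EG and equate their EG entries.
Rows 1 and 3 agree on BC; apply BC→F and equate their F entries.
Rows 1 and 2 agree on DF; apply DF→AG and equate their AG entries.
No row becomes fully distinguished — the join is lossy.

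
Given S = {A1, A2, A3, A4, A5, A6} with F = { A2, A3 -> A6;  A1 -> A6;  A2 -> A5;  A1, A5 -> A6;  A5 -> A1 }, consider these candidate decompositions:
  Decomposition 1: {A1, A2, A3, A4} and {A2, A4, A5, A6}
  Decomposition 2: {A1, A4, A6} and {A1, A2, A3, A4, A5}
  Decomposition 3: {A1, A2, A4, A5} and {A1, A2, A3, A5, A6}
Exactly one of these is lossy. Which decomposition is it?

Decomposition 3

Decomposition 1: common = {A2, A4}, closure = {A1, A2, A4, A5, A6} → lossless.
Decomposition 2: common = {A1, A4}, closure = {A1, A4, A6} → lossless.
Decomposition 3: common = {A1, A2, A5}, closure = {A1, A2, A5, A6} → lossy.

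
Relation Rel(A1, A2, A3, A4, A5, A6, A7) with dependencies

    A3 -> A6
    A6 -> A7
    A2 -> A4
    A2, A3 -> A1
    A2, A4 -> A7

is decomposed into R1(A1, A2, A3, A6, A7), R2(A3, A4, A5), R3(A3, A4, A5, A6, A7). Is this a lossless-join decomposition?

No

Chase test. Columns are A1, A2, A3, A4, A5, A6, A7; row i has aⱼ where attribute j ∈ Ri, else bᵢⱼ.
Initial tableau (one row per fragment):
  row 1: a1 a2 a3 b14 b15 a6 a7
  row 2: b21 b22 a3 a4 a5 b26 b27
  row 3: b31 b32 a3 a4 a5 a6 a7
Rows 1 and 2 agree on A3; apply A3→A6 and equate their A6 entries.
Rows 1 and 2 agree on A6; apply A6→A7 and equate their A7 entries.
No row becomes fully distinguished — the join is lossy.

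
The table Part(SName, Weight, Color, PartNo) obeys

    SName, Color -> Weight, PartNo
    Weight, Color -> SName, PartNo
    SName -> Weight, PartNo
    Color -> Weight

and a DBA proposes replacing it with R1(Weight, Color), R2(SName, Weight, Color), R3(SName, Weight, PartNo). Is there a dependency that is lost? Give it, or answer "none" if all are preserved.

SName, Color → Weight, PartNo: restricted closure across fragments reaches Weight, PartNo.
Weight, Color → SName, PartNo: restricted closure across fragments reaches SName, PartNo.
SName → Weight, PartNo lies within R3.
Color → Weight lies within R1.
Every dependency is enforceable on the fragments, so the decomposition is dependency-preserving.

none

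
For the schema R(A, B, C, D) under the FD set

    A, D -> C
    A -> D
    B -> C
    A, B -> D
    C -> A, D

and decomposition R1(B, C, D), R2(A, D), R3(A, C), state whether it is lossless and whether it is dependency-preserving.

Lossless test (chase): Rows 2 and 3 agree on A; apply A→D and equate their D entries. Rows 1 and 3 agree on C; apply C→A, D and equate their A, D entries. Rows 1 and 2 agree on A, D; apply A, D→C and equate their C entries. Row 1 is now all distinguished symbols — the join is lossless.
Dependency preservation: A, D → C; A, B → D; C → A, D are not contained in any single fragment, but the restricted closure of each left-hand side across the fragments still reaches the right-hand side; the remaining FDs each lie inside some fragment. All dependencies are preserved.

lossless and dependency-preserving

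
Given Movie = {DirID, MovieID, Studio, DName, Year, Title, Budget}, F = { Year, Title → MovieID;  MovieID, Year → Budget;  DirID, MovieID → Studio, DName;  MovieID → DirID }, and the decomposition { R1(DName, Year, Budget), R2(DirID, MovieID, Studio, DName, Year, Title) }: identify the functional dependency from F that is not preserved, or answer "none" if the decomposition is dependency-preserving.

Check MovieID, Year → Budget: no single fragment contains all of {MovieID, Year, Budget}, and the restricted closure of {MovieID, Year} across the fragments never reaches {Budget}.
Year, Title → MovieID is preserved.
DirID, MovieID → Studio, DName is preserved.
MovieID → DirID is preserved.

MovieID, Year → Budget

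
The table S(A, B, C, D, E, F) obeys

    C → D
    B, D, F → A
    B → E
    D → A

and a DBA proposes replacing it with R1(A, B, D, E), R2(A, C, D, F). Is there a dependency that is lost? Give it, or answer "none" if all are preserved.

none

C → D lies within R2.
B, D, F → A: restricted closure across fragments reaches A.
B → E lies within R1.
D → A lies within R1.
Every dependency is enforceable on the fragments, so the decomposition is dependency-preserving.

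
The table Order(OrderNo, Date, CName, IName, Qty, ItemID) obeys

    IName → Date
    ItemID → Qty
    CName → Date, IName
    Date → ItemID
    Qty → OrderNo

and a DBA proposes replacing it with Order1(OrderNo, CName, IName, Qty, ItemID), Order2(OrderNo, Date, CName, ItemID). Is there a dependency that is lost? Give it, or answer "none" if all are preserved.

IName → Date

Check IName → Date: no single fragment contains all of {Date, IName}, and the restricted closure of {IName} across the fragments never reaches {Date}.
ItemID → Qty is preserved.
CName → Date, IName is preserved.
Date → ItemID is preserved.
Qty → OrderNo is preserved.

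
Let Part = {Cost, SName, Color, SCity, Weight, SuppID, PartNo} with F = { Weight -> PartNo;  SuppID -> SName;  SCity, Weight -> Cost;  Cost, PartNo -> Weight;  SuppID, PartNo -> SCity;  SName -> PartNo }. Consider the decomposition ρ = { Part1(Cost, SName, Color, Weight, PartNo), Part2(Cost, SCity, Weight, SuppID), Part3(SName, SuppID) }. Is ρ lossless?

Chase test. Columns are Cost, SName, Color, SCity, Weight, SuppID, PartNo; row i has aⱼ where attribute j ∈ Parti, else bᵢⱼ.
Initial tableau (one row per fragment):
  row 1: a1 a2 a3 b14 a5 b16 a7
  row 2: a1 b22 b23 a4 a5 a6 b27
  row 3: b31 a2 b33 b34 b35 a6 b37
Rows 1 and 2 agree on Weight; apply Weight→PartNo and equate their PartNo entries.
Rows 2 and 3 agree on SuppID; apply SuppID→SName and equate their SName entries.
Rows 1 and 3 agree on SName; apply SName→PartNo and equate their PartNo entries.
Rows 2 and 3 agree on SuppID, PartNo; apply SuppID, PartNo→SCity and equate their SCity entries.
No row becomes fully distinguished — the join is lossy.

No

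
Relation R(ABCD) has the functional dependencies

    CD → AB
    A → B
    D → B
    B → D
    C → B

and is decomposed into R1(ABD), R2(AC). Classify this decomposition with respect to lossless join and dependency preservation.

lossless and dependency-preserving

Lossless test: (A)⁺ = {ABD}, which contains all of one fragment — lossless.
Dependency preservation: CD → AB; C → B are not contained in any single fragment, but the restricted closure of each left-hand side across the fragments still reaches the right-hand side; the remaining FDs each lie inside some fragment. All dependencies are preserved.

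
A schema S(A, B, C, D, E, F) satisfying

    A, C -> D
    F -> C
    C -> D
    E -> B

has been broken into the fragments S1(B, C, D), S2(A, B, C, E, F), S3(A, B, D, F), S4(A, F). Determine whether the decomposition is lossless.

Chase test. Columns are A, B, C, D, E, F; row i has aⱼ where attribute j ∈ Si, else bᵢⱼ.
Initial tableau (one row per fragment):
  row 1: b11 a2 a3 a4 b15 b16
  row 2: a1 a2 a3 b24 a5 a6
  row 3: a1 a2 b33 a4 b35 a6
  row 4: a1 b42 b43 b44 b45 a6
Rows 2 and 3 agree on F; apply F→C and equate their C entries.
Rows 2 and 4 agree on F; apply F→C and equate their C entries.
Rows 1 and 2 agree on C; apply C→D and equate their D entries.
Rows 1 and 4 agree on C; apply C→D and equate their D entries.
Row 2 is now all distinguished symbols — the join is lossless.

Yes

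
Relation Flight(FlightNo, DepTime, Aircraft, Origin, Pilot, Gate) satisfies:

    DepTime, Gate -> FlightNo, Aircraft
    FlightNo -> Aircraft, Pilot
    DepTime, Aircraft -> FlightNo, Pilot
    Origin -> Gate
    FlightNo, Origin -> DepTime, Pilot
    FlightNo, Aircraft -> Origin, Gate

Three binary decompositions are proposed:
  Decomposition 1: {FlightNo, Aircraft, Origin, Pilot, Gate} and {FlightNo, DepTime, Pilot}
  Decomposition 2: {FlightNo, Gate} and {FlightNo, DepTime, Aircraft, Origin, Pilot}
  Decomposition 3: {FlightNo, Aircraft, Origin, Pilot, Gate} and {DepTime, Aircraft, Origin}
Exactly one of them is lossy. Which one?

Decomposition 3

Decomposition 1: common = {FlightNo, Pilot}, closure = {FlightNo, DepTime, Aircraft, Origin, Pilot, Gate} → lossless.
Decomposition 2: common = {FlightNo}, closure = {FlightNo, DepTime, Aircraft, Origin, Pilot, Gate} → lossless.
Decomposition 3: common = {Aircraft, Origin}, closure = {Aircraft, Origin, Gate} → lossy.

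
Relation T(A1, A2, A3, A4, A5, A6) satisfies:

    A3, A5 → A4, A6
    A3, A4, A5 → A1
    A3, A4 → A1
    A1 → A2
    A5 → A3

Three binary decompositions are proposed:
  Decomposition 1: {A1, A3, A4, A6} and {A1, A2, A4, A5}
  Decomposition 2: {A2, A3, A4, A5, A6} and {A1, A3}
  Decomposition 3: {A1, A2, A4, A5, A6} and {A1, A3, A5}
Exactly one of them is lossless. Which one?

Decomposition 3

Decomposition 1: common = {A1, A4}, closure = {A1, A2, A4} → lossy.
Decomposition 2: common = {A3}, closure = {A3} → lossy.
Decomposition 3: common = {A1, A5}, closure = {A1, A2, A3, A4, A5, A6} → lossless.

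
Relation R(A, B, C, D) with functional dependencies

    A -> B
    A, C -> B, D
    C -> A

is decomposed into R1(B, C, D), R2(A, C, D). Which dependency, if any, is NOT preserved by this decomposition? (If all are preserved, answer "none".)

Check A → B: no single fragment contains all of {A, B}, and the restricted closure of {A} across the fragments never reaches {B}.
A, C → B, D is preserved.
C → A is preserved.

A -> B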